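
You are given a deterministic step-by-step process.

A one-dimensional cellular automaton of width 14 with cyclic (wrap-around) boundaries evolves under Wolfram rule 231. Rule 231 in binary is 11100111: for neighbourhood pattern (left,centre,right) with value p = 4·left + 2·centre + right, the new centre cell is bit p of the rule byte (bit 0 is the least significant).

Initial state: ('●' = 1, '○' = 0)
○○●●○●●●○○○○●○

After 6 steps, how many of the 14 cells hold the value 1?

[0] ○○●●○●●●○○○○●○
[1] ●●○●●○●●○●●●●○
[2] ○●●○●●○●●○●●●●
[3] ●○●●○●●○●●○●●●
[4] ●●○●●○●●○●●○●●
[5] ●●●○●●○●●○●●○●
[6] ●●●●○●●○●●○●●○

10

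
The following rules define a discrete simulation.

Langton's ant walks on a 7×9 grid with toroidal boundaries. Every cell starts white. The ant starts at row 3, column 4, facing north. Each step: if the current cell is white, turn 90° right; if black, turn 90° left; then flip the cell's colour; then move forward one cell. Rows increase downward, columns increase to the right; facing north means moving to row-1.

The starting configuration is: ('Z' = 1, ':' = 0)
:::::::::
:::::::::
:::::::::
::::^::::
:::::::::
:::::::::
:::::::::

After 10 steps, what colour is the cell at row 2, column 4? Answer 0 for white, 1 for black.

1

[0] :::::::::
:::::::::
:::::::::
::::^::::
:::::::::
:::::::::
:::::::::
[1] :::::::::
:::::::::
:::::::::
::::Z>:::
:::::::::
:::::::::
:::::::::
[2] :::::::::
:::::::::
:::::::::
::::ZZ:::
:::::v:::
:::::::::
:::::::::
[3] :::::::::
:::::::::
:::::::::
::::ZZ:::
::::<Z:::
:::::::::
:::::::::
[4] :::::::::
:::::::::
:::::::::
::::^Z:::
::::ZZ:::
:::::::::
:::::::::
[5] :::::::::
:::::::::
:::::::::
:::<:Z:::
::::ZZ:::
:::::::::
:::::::::
[6] :::::::::
:::::::::
:::^:::::
:::Z:Z:::
::::ZZ:::
:::::::::
:::::::::
[7] :::::::::
:::::::::
:::Z>::::
:::Z:Z:::
::::ZZ:::
:::::::::
:::::::::
[8] :::::::::
:::::::::
:::ZZ::::
:::ZvZ:::
::::ZZ:::
:::::::::
:::::::::
[9] :::::::::
:::::::::
:::ZZ::::
:::<ZZ:::
::::ZZ:::
:::::::::
:::::::::
[10] :::::::::
:::::::::
:::ZZ::::
::::ZZ:::
:::vZZ:::
:::::::::
:::::::::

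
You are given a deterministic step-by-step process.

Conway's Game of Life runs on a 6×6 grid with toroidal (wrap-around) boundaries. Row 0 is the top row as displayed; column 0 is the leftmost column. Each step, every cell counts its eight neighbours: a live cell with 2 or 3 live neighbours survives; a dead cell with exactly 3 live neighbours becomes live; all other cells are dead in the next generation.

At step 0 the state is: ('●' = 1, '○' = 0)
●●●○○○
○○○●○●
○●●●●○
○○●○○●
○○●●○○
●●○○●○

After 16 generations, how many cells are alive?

6

step 0: ●●●○○○
○○○●○●
○●●●●○
○○●○○●
○○●●○○
●●○○●○
step 1: ○○●●●○
○○○○○●
●●○○○●
○○○○○○
●○●●●●
●○○○○●
step 2: ●○○●●○
○●●●○●
●○○○○●
○○●●○○
●●○●●○
●○○○○○
step 3: ●○○●●○
○●●●○○
●○○○○●
○○●●○○
●●○●●●
●○●○○○
step 4: ●○○○●●
○●●●○○
●○○○●○
○○●●○○
●○○○●●
○○●○○○
step 5: ●○○○●●
○●●●○○
○○○○●○
●●○●○○
○●●○●●
○●○●○○
step 6: ●○○○●●
●●●●○○
●○○○●○
●●○●○○
○○○○●●
○●○●○○
step 7: ○○○○●●
○○●●○○
○○○○●○
●●○●○○
○●○●●●
○○○●○○
step 8: ○○●○●○
○○○●○●
○●○○●○
●●○●○○
○●○●○●
●○●●○○
step 9: ○●●○●●
○○●●○●
○●○●●●
○●○●○●
○○○●○●
●○○○○●
step 10: ○●●○○○
○○○○○○
○●○○○●
○○○●○●
○○●○○●
○●●●○○
step 11: ○●○●○○
●●●○○○
●○○○●○
○○●○○●
●●○○○○
●○○●○○
step 12: ○○○●○○
●○●●○●
●○●●○○
○○○○○●
●●●○○●
●○○○○○
step 13: ●●●●●●
●○○○○●
●○●●○○
○○○●●●
○●○○○●
●○●○○●
step 14: ○○●●○○
○○○○○○
●●●●○○
○●○●○●
○●●●○○
○○○○○○
step 15: ○○○○○○
○○○○○○
●●○●●○
○○○○○○
●●○●●○
○●○○○○
step 16: ○○○○○○
○○○○○○
○○○○○○
○○○○○○
●●●○○○
●●●○○○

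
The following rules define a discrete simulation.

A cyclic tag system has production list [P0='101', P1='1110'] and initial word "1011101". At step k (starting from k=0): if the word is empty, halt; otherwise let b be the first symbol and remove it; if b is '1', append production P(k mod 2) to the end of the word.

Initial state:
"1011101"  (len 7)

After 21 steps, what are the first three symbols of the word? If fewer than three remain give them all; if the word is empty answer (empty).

011

[0] "1011101"  (len 7)
[1] "011101101"  (len 9)
[2] "11101101"  (len 8)
[3] "1101101101"  (len 10)
[4] "1011011011110"  (len 13)
[5] "011011011110101"  (len 15)
[6] "11011011110101"  (len 14)
[7] "1011011110101101"  (len 16)
[8] "0110111101011011110"  (len 19)
[9] "110111101011011110"  (len 18)
[10] "101111010110111101110"  (len 21)
[11] "01111010110111101110101"  (len 23)
[12] "1111010110111101110101"  (len 22)
[13] "111010110111101110101101"  (len 24)
[14] "110101101111011101011011110"  (len 27)
[15] "10101101111011101011011110101"  (len 29)
[16] "01011011110111010110111101011110"  (len 32)
[17] "1011011110111010110111101011110"  (len 31)
[18] "0110111101110101101111010111101110"  (len 34)
[19] "110111101110101101111010111101110"  (len 33)
[20] "101111011101011011110101111011101110"  (len 36)
[21] "01111011101011011110101111011101110101"  (len 38)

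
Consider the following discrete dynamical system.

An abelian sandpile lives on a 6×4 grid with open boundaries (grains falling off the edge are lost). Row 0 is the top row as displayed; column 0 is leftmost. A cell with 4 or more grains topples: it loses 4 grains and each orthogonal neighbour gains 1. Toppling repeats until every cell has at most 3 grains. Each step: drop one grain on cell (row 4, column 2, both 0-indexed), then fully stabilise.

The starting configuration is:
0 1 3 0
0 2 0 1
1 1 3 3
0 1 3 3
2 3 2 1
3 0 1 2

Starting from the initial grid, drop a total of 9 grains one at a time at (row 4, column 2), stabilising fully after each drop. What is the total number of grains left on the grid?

t=0: 0 1 3 0
0 2 0 1
1 1 3 3
0 1 3 3
2 3 2 1
3 0 1 2
t=1: 0 1 3 0
0 2 0 1
1 1 3 3
0 1 3 3
2 3 3 1
3 0 1 2
t=2: 0 1 3 0
0 2 1 2
1 2 1 1
0 3 2 1
3 0 2 3
3 1 2 2
t=3: 0 1 3 0
0 2 1 2
1 2 1 1
0 3 2 1
3 0 3 3
3 1 2 2
t=4: 0 1 3 0
0 2 1 2
1 2 1 1
0 3 3 2
3 1 1 0
3 1 3 3
t=5: 0 1 3 0
0 2 1 2
1 2 1 1
0 3 3 2
3 1 2 0
3 1 3 3
t=6: 0 1 3 0
0 2 1 2
1 2 1 1
0 3 3 2
3 1 3 0
3 1 3 3
t=7: 0 1 3 0
0 2 1 2
1 3 2 1
1 0 1 3
3 3 2 2
3 2 1 0
t=8: 0 1 3 0
0 2 1 2
1 3 2 1
1 0 1 3
3 3 3 2
3 2 1 0
t=9: 0 1 3 0
0 2 1 2
1 3 2 1
2 1 2 3
1 2 1 3
1 0 3 0

35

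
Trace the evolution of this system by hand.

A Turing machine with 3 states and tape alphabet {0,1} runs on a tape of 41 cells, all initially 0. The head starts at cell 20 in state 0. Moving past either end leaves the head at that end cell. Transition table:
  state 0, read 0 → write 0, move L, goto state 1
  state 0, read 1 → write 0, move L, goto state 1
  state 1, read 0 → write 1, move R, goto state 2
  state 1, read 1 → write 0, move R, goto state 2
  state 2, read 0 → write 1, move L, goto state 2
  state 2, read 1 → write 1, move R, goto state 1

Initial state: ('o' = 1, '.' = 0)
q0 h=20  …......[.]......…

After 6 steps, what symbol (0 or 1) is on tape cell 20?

0

k=0  q0 h=20  …......[.]......…
k=1  q1 h=19  …......[.]......…
k=2  q2 h=20  ….....o[.]......…
k=3  q2 h=19  …......[o]o.....…
k=4  q1 h=20  ….....o[o]......…
k=5  q2 h=21  …....o.[.]......…
k=6  q2 h=20  ….....o[.]o.....…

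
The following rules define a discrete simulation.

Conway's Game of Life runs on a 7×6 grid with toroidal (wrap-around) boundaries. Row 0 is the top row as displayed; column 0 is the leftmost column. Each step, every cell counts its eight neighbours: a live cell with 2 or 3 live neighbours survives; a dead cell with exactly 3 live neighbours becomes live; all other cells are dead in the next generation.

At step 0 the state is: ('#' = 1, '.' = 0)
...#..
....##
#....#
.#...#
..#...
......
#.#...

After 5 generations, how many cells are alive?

6

k=0  ...#..
....##
#....#
.#...#
..#...
......
#.#...
k=1  ...###
#...##
......
.#...#
......
.#....
......
k=2  #..#..
#..#..
....#.
......
#.....
......
....#.
k=3  ...###
...###
......
......
......
......
......
k=4  ...#.#
...#.#
....#.
......
......
......
....#.
k=5  ...#.#
...#.#
....#.
......
......
......
....#.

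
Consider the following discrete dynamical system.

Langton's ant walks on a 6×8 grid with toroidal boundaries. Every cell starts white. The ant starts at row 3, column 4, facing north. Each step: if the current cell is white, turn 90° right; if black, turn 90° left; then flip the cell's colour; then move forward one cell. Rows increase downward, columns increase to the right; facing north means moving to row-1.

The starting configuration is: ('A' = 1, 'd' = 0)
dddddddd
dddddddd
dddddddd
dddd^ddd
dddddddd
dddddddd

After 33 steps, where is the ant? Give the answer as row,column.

[0] dddddddd
dddddddd
dddddddd
dddd^ddd
dddddddd
dddddddd
[1] dddddddd
dddddddd
dddddddd
ddddA>dd
dddddddd
dddddddd
[2] dddddddd
dddddddd
dddddddd
ddddAAdd
dddddvdd
dddddddd
[3] dddddddd
dddddddd
dddddddd
ddddAAdd
dddd<Add
dddddddd
[4] dddddddd
dddddddd
dddddddd
dddd^Add
ddddAAdd
dddddddd
[5] dddddddd
dddddddd
dddddddd
ddd<dAdd
ddddAAdd
dddddddd
[6] dddddddd
dddddddd
ddd^dddd
dddAdAdd
ddddAAdd
dddddddd
[7] dddddddd
dddddddd
dddA>ddd
dddAdAdd
ddddAAdd
dddddddd
[8] dddddddd
dddddddd
dddAAddd
dddAvAdd
ddddAAdd
dddddddd
[9] dddddddd
dddddddd
dddAAddd
ddd<AAdd
ddddAAdd
dddddddd
[10] dddddddd
dddddddd
dddAAddd
ddddAAdd
dddvAAdd
dddddddd
[11] dddddddd
dddddddd
dddAAddd
ddddAAdd
dd<AAAdd
dddddddd
[12] dddddddd
dddddddd
dddAAddd
dd^dAAdd
ddAAAAdd
dddddddd
[13] dddddddd
dddddddd
dddAAddd
ddA>AAdd
ddAAAAdd
dddddddd
[14] dddddddd
dddddddd
dddAAddd
ddAAAAdd
ddAvAAdd
dddddddd
[15] dddddddd
dddddddd
dddAAddd
ddAAAAdd
ddAd>Add
dddddddd
[16] dddddddd
dddddddd
dddAAddd
ddAA^Add
ddAddAdd
dddddddd
[17] dddddddd
dddddddd
dddAAddd
ddA<dAdd
ddAddAdd
dddddddd
[18] dddddddd
dddddddd
dddAAddd
ddAddAdd
ddAvdAdd
dddddddd
[19] dddddddd
dddddddd
dddAAddd
ddAddAdd
dd<AdAdd
dddddddd
[20] dddddddd
dddddddd
dddAAddd
ddAddAdd
dddAdAdd
ddvddddd
[21] dddddddd
dddddddd
dddAAddd
ddAddAdd
dddAdAdd
d<Addddd
[22] dddddddd
dddddddd
dddAAddd
ddAddAdd
d^dAdAdd
dAAddddd
[23] dddddddd
dddddddd
dddAAddd
ddAddAdd
dA>AdAdd
dAAddddd
[24] dddddddd
dddddddd
dddAAddd
ddAddAdd
dAAAdAdd
dAvddddd
[25] dddddddd
dddddddd
dddAAddd
ddAddAdd
dAAAdAdd
dAd>dddd
[26] dddvdddd
dddddddd
dddAAddd
ddAddAdd
dAAAdAdd
dAdAdddd
[27] dd<Adddd
dddddddd
dddAAddd
ddAddAdd
dAAAdAdd
dAdAdddd
[28] ddAAdddd
dddddddd
dddAAddd
ddAddAdd
dAAAdAdd
dA^Adddd
[29] ddAAdddd
dddddddd
dddAAddd
ddAddAdd
dAAAdAdd
dAA>dddd
[30] ddAAdddd
dddddddd
dddAAddd
ddAddAdd
dAA^dAdd
dAAddddd
[31] ddAAdddd
dddddddd
dddAAddd
ddAddAdd
dA<ddAdd
dAAddddd
[32] ddAAdddd
dddddddd
dddAAddd
ddAddAdd
dAdddAdd
dAvddddd
[33] ddAAdddd
dddddddd
dddAAddd
ddAddAdd
dAdddAdd
dAd>dddd

5,3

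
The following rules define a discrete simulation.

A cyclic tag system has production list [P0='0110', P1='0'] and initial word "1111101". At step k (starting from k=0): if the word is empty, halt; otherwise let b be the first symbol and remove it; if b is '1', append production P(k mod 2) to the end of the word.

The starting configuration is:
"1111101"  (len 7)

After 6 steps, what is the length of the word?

15

k=0  "1111101"  (len 7)
k=1  "1111010110"  (len 10)
k=2  "1110101100"  (len 10)
k=3  "1101011000110"  (len 13)
k=4  "1010110001100"  (len 13)
k=5  "0101100011000110"  (len 16)
k=6  "101100011000110"  (len 15)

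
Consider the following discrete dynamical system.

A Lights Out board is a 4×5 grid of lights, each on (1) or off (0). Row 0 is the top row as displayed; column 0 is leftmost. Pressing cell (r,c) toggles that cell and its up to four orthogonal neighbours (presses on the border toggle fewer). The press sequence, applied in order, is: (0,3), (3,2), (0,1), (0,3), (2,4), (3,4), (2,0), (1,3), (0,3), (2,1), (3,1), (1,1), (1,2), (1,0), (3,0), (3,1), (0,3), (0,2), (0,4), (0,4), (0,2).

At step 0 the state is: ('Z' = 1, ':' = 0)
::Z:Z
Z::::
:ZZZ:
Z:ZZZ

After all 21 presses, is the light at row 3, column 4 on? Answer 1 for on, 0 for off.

gen 0: ::Z:Z
Z::::
:ZZZ:
Z:ZZZ
gen 1: :::Z:
Z::Z:
:ZZZ:
Z:ZZZ
gen 2: :::Z:
Z::Z:
:Z:Z:
ZZ::Z
gen 3: ZZZZ:
ZZ:Z:
:Z:Z:
ZZ::Z
gen 4: ZZ::Z
ZZ:::
:Z:Z:
ZZ::Z
gen 5: ZZ::Z
ZZ::Z
:Z::Z
ZZ:::
gen 6: ZZ::Z
ZZ::Z
:Z:::
ZZ:ZZ
gen 7: ZZ::Z
:Z::Z
Z::::
:Z:ZZ
gen 8: ZZ:ZZ
:ZZZ:
Z::Z:
:Z:ZZ
gen 9: ZZZ::
:ZZ::
Z::Z:
:Z:ZZ
gen 10: ZZZ::
::Z::
:ZZZ:
:::ZZ
gen 11: ZZZ::
::Z::
::ZZ:
ZZZZZ
gen 12: Z:Z::
ZZ:::
:ZZZ:
ZZZZZ
gen 13: Z::::
Z:ZZ:
:Z:Z:
ZZZZZ
gen 14: :::::
:ZZZ:
ZZ:Z:
ZZZZZ
gen 15: :::::
:ZZZ:
:Z:Z:
::ZZZ
gen 16: :::::
:ZZZ:
:::Z:
ZZ:ZZ
gen 17: ::ZZZ
:ZZ::
:::Z:
ZZ:ZZ
gen 18: :Z::Z
:Z:::
:::Z:
ZZ:ZZ
gen 19: :Z:Z:
:Z::Z
:::Z:
ZZ:ZZ
gen 20: :Z::Z
:Z:::
:::Z:
ZZ:ZZ
gen 21: ::ZZZ
:ZZ::
:::Z:
ZZ:ZZ

1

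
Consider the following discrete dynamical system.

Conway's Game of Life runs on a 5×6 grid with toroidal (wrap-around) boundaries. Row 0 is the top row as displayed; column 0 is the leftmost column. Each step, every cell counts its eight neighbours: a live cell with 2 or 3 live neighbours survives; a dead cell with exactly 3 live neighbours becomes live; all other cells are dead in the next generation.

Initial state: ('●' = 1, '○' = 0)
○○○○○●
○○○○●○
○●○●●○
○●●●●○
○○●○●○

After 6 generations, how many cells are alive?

[0] ○○○○○●
○○○○●○
○●○●●○
○●●●●○
○○●○●○
[1] ○○○●●●
○○○●●●
○●○○○●
○●○○○●
○●●○●●
[2] ○○○○○○
○○●●○○
○○●○○●
○●○○○●
○●●○○○
[3] ○●○●○○
○○●●○○
●●●●●○
○●○○○○
●●●○○○
[4] ●○○●○○
●○○○○○
●○○○●○
○○○○○●
●○○○○○
[5] ●●○○○●
●●○○○○
●○○○○○
●○○○○●
●○○○○●
[6] ○○○○○○
○○○○○○
○○○○○○
○●○○○○
○○○○●○

2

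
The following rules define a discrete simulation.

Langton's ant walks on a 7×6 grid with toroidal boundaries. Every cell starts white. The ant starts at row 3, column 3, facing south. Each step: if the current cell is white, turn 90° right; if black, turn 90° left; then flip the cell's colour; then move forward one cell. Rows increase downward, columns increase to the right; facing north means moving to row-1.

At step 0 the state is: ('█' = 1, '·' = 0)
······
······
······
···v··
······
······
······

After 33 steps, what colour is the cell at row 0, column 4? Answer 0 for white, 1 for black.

gen 0: ······
······
······
···v··
······
······
······
gen 1: ······
······
······
··<█··
······
······
······
gen 2: ······
······
··^···
··██··
······
······
······
gen 3: ······
······
··█>··
··██··
······
······
······
gen 4: ······
······
··██··
··█v··
······
······
······
gen 5: ······
······
··██··
··█·>·
······
······
······
gen 6: ······
······
··██··
··█·█·
····v·
······
······
gen 7: ······
······
··██··
··█·█·
···<█·
······
······
gen 8: ······
······
··██··
··█^█·
···██·
······
······
gen 9: ······
······
··██··
··██>·
···██·
······
······
gen 10: ······
······
··██^·
··██··
···██·
······
······
gen 11: ······
······
··███>
··██··
···██·
······
······
gen 12: ······
······
··████
··██·v
···██·
······
······
gen 13: ······
······
··████
··██<█
···██·
······
······
gen 14: ······
······
··██^█
··████
···██·
······
······
gen 15: ······
······
··█<·█
··████
···██·
······
······
gen 16: ······
······
··█··█
··█v██
···██·
······
······
gen 17: ······
······
··█··█
··█·>█
···██·
······
······
gen 18: ······
······
··█·^█
··█··█
···██·
······
······
gen 19: ······
······
··█·█>
··█··█
···██·
······
······
gen 20: ······
·····^
··█·█·
··█··█
···██·
······
······
gen 21: ······
>····█
··█·█·
··█··█
···██·
······
······
gen 22: ······
█····█
v·█·█·
··█··█
···██·
······
······
gen 23: ······
█····█
█·█·█<
··█··█
···██·
······
······
gen 24: ······
█····^
█·█·██
··█··█
···██·
······
······
gen 25: ······
█···<·
█·█·██
··█··█
···██·
······
······
gen 26: ····^·
█···█·
█·█·██
··█··█
···██·
······
······
gen 27: ····█>
█···█·
█·█·██
··█··█
···██·
······
······
gen 28: ····██
█···█v
█·█·██
··█··█
···██·
······
······
gen 29: ····██
█···<█
█·█·██
··█··█
···██·
······
······
gen 30: ····██
█····█
█·█·v█
··█··█
···██·
······
······
gen 31: ····██
█····█
█·█··>
··█··█
···██·
······
······
gen 32: ····██
█····^
█·█···
··█··█
···██·
······
······
gen 33: ····██
█···<·
█·█···
··█··█
···██·
······
······

1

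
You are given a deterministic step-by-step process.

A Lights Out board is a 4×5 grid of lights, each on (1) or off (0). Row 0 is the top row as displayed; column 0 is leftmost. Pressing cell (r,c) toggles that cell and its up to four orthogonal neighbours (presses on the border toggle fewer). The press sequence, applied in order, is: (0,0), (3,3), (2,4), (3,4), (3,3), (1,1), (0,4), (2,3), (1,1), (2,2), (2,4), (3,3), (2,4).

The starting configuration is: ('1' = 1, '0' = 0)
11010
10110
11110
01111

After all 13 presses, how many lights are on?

[0] 11010
10110
11110
01111
[1] 00010
00110
11110
01111
[2] 00010
00110
11100
01000
[3] 00010
00111
11111
01001
[4] 00010
00111
11110
01010
[5] 00010
00111
11100
01101
[6] 01010
11011
10100
01101
[7] 01001
11010
10100
01101
[8] 01001
11000
10011
01111
[9] 00001
00100
11011
01111
[10] 00001
00000
10101
01011
[11] 00001
00001
10110
01010
[12] 00001
00001
10100
01101
[13] 00001
00000
10111
01100

7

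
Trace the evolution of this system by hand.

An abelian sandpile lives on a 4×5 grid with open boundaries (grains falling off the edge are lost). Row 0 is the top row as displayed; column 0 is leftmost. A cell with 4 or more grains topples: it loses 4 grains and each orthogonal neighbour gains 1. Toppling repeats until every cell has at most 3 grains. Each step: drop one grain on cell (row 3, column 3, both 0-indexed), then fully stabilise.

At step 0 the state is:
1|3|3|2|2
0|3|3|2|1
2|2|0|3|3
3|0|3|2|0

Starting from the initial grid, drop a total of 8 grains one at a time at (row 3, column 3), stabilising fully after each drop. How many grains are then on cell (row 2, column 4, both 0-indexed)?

k=0  1|3|3|2|2
0|3|3|2|1
2|2|0|3|3
3|0|3|2|0
k=1  1|3|3|2|2
0|3|3|2|1
2|2|0|3|3
3|0|3|3|0
k=2  1|3|3|2|2
0|3|3|3|2
2|2|2|1|0
3|1|0|2|2
k=3  1|3|3|2|2
0|3|3|3|2
2|2|2|1|0
3|1|0|3|2
k=4  1|3|3|2|2
0|3|3|3|2
2|2|2|2|0
3|1|1|0|3
k=5  1|3|3|2|2
0|3|3|3|2
2|2|2|2|0
3|1|1|1|3
k=6  1|3|3|2|2
0|3|3|3|2
2|2|2|2|0
3|1|1|2|3
k=7  1|3|3|2|2
0|3|3|3|2
2|2|2|2|0
3|1|1|3|3
k=8  1|3|3|2|2
0|3|3|3|2
2|2|2|3|1
3|1|2|1|0

1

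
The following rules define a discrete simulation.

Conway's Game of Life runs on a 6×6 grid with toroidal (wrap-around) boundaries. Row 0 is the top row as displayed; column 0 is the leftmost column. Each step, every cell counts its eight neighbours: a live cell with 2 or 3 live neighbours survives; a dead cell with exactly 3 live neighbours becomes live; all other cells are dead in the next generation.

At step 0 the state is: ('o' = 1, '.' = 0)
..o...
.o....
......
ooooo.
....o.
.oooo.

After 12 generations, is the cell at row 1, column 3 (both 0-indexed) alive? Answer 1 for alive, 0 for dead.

step 0: ..o...
.o....
......
ooooo.
....o.
.oooo.
step 1: ......
......
o..o..
.ooooo
o.....
.oo.o.
step 2: ......
......
oo.o.o
.ooooo
o.....
.o....
step 3: ......
o.....
.o.o.o
...o..
o..ooo
......
step 4: ......
o.....
o.o.o.
...o..
...ooo
....oo
step 5: .....o
.o...o
.o.o.o
..o...
...o.o
...o.o
step 6: .....o
..o..o
.o..o.
o.oo..
..oo..
o....o
step 7: ....oo
o...oo
oo..oo
....o.
o.oooo
o...oo
step 8: ...o..
.o.o..
.o.o..
..o...
oo....
.o....
step 9: ......
...oo.
.o.o..
o.o...
ooo...
ooo...
step 10: .ooo..
..ooo.
.o.oo.
o..o..
...o.o
o.o...
step 11: ....o.
......
.o...o
o..o.o
oooooo
o...o.
step 12: .....o
......
....oo
...o..
..o...
o.o...

0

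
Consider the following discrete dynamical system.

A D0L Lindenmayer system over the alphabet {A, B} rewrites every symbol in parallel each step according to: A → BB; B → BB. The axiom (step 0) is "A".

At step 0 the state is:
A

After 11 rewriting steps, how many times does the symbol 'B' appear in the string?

2048

k=0  A
k=1  BB
k=2  BBBB
k=3  BBBBBBBB
k=4  BBBBBBBBBBBBBBBB
k=5  BBBBBBBBBBBBBBBBBBBBBBBBBBBBBBBB
k=6  BBBBBBBBBBBBBBBBBBBBBBBBBBBBBBBBBBBBBBBBBBBBBBBBBBBBBBBBBBBBBBBB
k=7  BBBBBBBBBBBBBBBBBBBBBBBBBBBBBBBBBBBBBBBBBBBBBBBBBBBBBBBBBB…BBBBBBBBBBBBBBBBBBBBBBBBBBBBBBBBBBBBBBBBBBBBBBBBBBBBBBBBBB  (len 128)
k=8  BBBBBBBBBBBBBBBBBBBBBBBBBBBBBBBBBBBBBBBBBBBBBBBBBBBBBBBBBB…BBBBBBBBBBBBBBBBBBBBBBBBBBBBBBBBBBBBBBBBBBBBBBBBBBBBBBBBBB  (len 256)
k=9  BBBBBBBBBBBBBBBBBBBBBBBBBBBBBBBBBBBBBBBBBBBBBBBBBBBBBBBBBB…BBBBBBBBBBBBBBBBBBBBBBBBBBBBBBBBBBBBBBBBBBBBBBBBBBBBBBBBBB  (len 512)
k=10  BBBBBBBBBBBBBBBBBBBBBBBBBBBBBBBBBBBBBBBBBBBBBBBBBBBBBBBBBB…BBBBBBBBBBBBBBBBBBBBBBBBBBBBBBBBBBBBBBBBBBBBBBBBBBBBBBBBBB  (len 1024)
k=11  BBBBBBBBBBBBBBBBBBBBBBBBBBBBBBBBBBBBBBBBBBBBBBBBBBBBBBBBBB…BBBBBBBBBBBBBBBBBBBBBBBBBBBBBBBBBBBBBBBBBBBBBBBBBBBBBBBBBB  (len 2048)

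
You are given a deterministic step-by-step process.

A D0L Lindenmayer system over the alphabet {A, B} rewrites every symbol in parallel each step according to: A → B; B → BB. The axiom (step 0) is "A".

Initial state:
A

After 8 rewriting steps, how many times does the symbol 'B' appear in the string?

0) A
1) B
2) BB
3) BBBB
4) BBBBBBBB
5) BBBBBBBBBBBBBBBB
6) BBBBBBBBBBBBBBBBBBBBBBBBBBBBBBBB
7) BBBBBBBBBBBBBBBBBBBBBBBBBBBBBBBBBBBBBBBBBBBBBBBBBBBBBBBBBBBBBBBB
8) BBBBBBBBBBBBBBBBBBBBBBBBBBBBBBBBBBBBBBBBBBBBBBBBBBBBBBBBBB…BBBBBBBBBBBBBBBBBBBBBBBBBBBBBBBBBBBBBBBBBBBBBBBBBBBBBBBBBB  (len 128)

128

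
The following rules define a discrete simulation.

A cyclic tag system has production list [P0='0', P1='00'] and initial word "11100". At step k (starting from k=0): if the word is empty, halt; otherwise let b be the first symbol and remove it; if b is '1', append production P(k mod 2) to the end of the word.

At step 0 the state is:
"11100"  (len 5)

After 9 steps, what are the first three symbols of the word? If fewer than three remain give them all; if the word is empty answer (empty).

(empty)

[0] "11100"  (len 5)
[1] "11000"  (len 5)
[2] "100000"  (len 6)
[3] "000000"  (len 6)
[4] "00000"  (len 5)
[5] "0000"  (len 4)
[6] "000"  (len 3)
[7] "00"  (len 2)
[8] "0"  (len 1)
[9] (halted — word empty)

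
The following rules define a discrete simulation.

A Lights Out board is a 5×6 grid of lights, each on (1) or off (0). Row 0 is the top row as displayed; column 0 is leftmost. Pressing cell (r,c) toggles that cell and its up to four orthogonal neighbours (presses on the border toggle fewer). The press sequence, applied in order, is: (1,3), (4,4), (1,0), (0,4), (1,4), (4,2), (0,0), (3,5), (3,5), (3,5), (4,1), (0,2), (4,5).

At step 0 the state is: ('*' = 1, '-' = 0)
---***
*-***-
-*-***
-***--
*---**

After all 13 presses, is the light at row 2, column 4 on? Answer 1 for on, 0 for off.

step 0: ---***
*-***-
-*-***
-***--
*---**
step 1: ----**
*-----
-*--**
-***--
*---**
step 2: ----**
*-----
-*--**
-****-
*--*--
step 3: *---**
-*----
**--**
-****-
*--*--
step 4: *--*--
-*--*-
**--**
-****-
*--*--
step 5: *--**-
-*-*-*
**---*
-****-
*--*--
step 6: *--**-
-*-*-*
**---*
-*-**-
***---
step 7: -*-**-
**-*-*
**---*
-*-**-
***---
step 8: -*-**-
**-*-*
**----
-*-*-*
***--*
step 9: -*-**-
**-*-*
**---*
-*-**-
***---
step 10: -*-**-
**-*-*
**----
-*-*-*
***--*
step 11: -*-**-
**-*-*
**----
---*-*
-----*
step 12: --*-*-
****-*
**----
---*-*
-----*
step 13: --*-*-
****-*
**----
---*--
----*-

0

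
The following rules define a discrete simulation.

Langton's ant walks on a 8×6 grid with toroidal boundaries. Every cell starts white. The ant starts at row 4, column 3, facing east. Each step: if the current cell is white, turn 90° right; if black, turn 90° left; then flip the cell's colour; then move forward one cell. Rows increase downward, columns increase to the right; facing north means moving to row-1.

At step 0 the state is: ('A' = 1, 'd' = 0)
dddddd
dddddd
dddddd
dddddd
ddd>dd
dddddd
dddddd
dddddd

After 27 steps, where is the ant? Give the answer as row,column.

gen 0: dddddd
dddddd
dddddd
dddddd
ddd>dd
dddddd
dddddd
dddddd
gen 1: dddddd
dddddd
dddddd
dddddd
dddAdd
dddvdd
dddddd
dddddd
gen 2: dddddd
dddddd
dddddd
dddddd
dddAdd
dd<Add
dddddd
dddddd
gen 3: dddddd
dddddd
dddddd
dddddd
dd^Add
ddAAdd
dddddd
dddddd
gen 4: dddddd
dddddd
dddddd
dddddd
ddA>dd
ddAAdd
dddddd
dddddd
gen 5: dddddd
dddddd
dddddd
ddd^dd
ddAddd
ddAAdd
dddddd
dddddd
gen 6: dddddd
dddddd
dddddd
dddA>d
ddAddd
ddAAdd
dddddd
dddddd
gen 7: dddddd
dddddd
dddddd
dddAAd
ddAdvd
ddAAdd
dddddd
dddddd
gen 8: dddddd
dddddd
dddddd
dddAAd
ddA<Ad
ddAAdd
dddddd
dddddd
gen 9: dddddd
dddddd
dddddd
ddd^Ad
ddAAAd
ddAAdd
dddddd
dddddd
gen 10: dddddd
dddddd
dddddd
dd<dAd
ddAAAd
ddAAdd
dddddd
dddddd
gen 11: dddddd
dddddd
dd^ddd
ddAdAd
ddAAAd
ddAAdd
dddddd
dddddd
gen 12: dddddd
dddddd
ddA>dd
ddAdAd
ddAAAd
ddAAdd
dddddd
dddddd
gen 13: dddddd
dddddd
ddAAdd
ddAvAd
ddAAAd
ddAAdd
dddddd
dddddd
gen 14: dddddd
dddddd
ddAAdd
dd<AAd
ddAAAd
ddAAdd
dddddd
dddddd
gen 15: dddddd
dddddd
ddAAdd
dddAAd
ddvAAd
ddAAdd
dddddd
dddddd
gen 16: dddddd
dddddd
ddAAdd
dddAAd
ddd>Ad
ddAAdd
dddddd
dddddd
gen 17: dddddd
dddddd
ddAAdd
ddd^Ad
ddddAd
ddAAdd
dddddd
dddddd
gen 18: dddddd
dddddd
ddAAdd
dd<dAd
ddddAd
ddAAdd
dddddd
dddddd
gen 19: dddddd
dddddd
dd^Add
ddAdAd
ddddAd
ddAAdd
dddddd
dddddd
gen 20: dddddd
dddddd
d<dAdd
ddAdAd
ddddAd
ddAAdd
dddddd
dddddd
gen 21: dddddd
d^dddd
dAdAdd
ddAdAd
ddddAd
ddAAdd
dddddd
dddddd
gen 22: dddddd
dA>ddd
dAdAdd
ddAdAd
ddddAd
ddAAdd
dddddd
dddddd
gen 23: dddddd
dAAddd
dAvAdd
ddAdAd
ddddAd
ddAAdd
dddddd
dddddd
gen 24: dddddd
dAAddd
d<AAdd
ddAdAd
ddddAd
ddAAdd
dddddd
dddddd
gen 25: dddddd
dAAddd
ddAAdd
dvAdAd
ddddAd
ddAAdd
dddddd
dddddd
gen 26: dddddd
dAAddd
ddAAdd
<AAdAd
ddddAd
ddAAdd
dddddd
dddddd
gen 27: dddddd
dAAddd
^dAAdd
AAAdAd
ddddAd
ddAAdd
dddddd
dddddd

2,0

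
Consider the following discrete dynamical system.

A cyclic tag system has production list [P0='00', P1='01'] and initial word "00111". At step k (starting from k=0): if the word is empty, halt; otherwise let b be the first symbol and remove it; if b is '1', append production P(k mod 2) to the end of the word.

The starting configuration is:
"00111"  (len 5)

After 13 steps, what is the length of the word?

k=0  "00111"  (len 5)
k=1  "0111"  (len 4)
k=2  "111"  (len 3)
k=3  "1100"  (len 4)
k=4  "10001"  (len 5)
k=5  "000100"  (len 6)
k=6  "00100"  (len 5)
k=7  "0100"  (len 4)
k=8  "100"  (len 3)
k=9  "0000"  (len 4)
k=10  "000"  (len 3)
k=11  "00"  (len 2)
k=12  "0"  (len 1)
k=13  (halted — word empty)

0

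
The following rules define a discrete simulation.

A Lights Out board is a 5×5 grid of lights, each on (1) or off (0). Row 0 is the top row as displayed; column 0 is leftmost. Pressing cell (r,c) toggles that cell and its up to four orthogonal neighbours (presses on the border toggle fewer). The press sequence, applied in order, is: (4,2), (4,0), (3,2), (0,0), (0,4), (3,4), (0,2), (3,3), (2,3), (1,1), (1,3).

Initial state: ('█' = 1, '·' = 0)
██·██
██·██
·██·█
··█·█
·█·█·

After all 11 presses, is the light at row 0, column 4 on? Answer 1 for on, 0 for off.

0

t=0: ██·██
██·██
·██·█
··█·█
·█·█·
t=1: ██·██
██·██
·██·█
····█
··█··
t=2: ██·██
██·██
·██·█
█···█
███··
t=3: ██·██
██·██
·█··█
█████
██···
t=4: ···██
·█·██
·█··█
█████
██···
t=5: ·····
·█·█·
·█··█
█████
██···
t=6: ·····
·█·█·
·█···
███··
██··█
t=7: ·███·
·███·
·█···
███··
██··█
t=8: ·███·
·███·
·█·█·
██·██
██·██
t=9: ·███·
·██··
·██·█
██··█
██·██
t=10: ··██·
█····
··█·█
██··█
██·██
t=11: ··█··
█·███
··███
██··█
██·██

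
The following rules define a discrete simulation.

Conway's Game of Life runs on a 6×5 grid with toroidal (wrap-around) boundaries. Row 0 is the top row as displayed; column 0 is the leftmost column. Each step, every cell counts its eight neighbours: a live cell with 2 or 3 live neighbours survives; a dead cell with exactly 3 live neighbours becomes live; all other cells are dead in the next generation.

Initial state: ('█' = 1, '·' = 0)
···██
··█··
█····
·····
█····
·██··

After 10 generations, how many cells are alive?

0) ···██
··█··
█····
·····
█····
·██··
1) ·█·█·
···██
·····
·····
·█···
█████
2) ·█···
··███
·····
·····
·█·██
···██
3) █····
··██·
···█·
·····
█·███
···██
4) ··█··
··███
··██·
··█··
█·█··
·██··
5) ·····
·█··█
·█··█
··█··
··██·
··██·
6) ··██·
·····
·███·
·██··
·█···
··██·
7) ··██·
·█···
·█·█·
█··█·
·█·█·
·█·█·
8) ·█·█·
·█·█·
██··█
██·█·
██·█·
·█·██
9) ·█·█·
·█·█·
···█·
···█·
···█·
·█·█·
10) ██·██
···██
···██
··███
···██
···██

15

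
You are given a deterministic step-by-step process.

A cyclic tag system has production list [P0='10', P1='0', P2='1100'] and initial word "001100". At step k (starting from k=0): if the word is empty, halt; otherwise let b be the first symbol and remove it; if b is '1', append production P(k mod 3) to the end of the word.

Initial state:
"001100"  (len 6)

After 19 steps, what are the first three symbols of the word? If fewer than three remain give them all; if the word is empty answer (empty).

[0] "001100"  (len 6)
[1] "01100"  (len 5)
[2] "1100"  (len 4)
[3] "1001100"  (len 7)
[4] "00110010"  (len 8)
[5] "0110010"  (len 7)
[6] "110010"  (len 6)
[7] "1001010"  (len 7)
[8] "0010100"  (len 7)
[9] "010100"  (len 6)
[10] "10100"  (len 5)
[11] "01000"  (len 5)
[12] "1000"  (len 4)
[13] "00010"  (len 5)
[14] "0010"  (len 4)
[15] "010"  (len 3)
[16] "10"  (len 2)
[17] "00"  (len 2)
[18] "0"  (len 1)
[19] (halted — word empty)

(empty)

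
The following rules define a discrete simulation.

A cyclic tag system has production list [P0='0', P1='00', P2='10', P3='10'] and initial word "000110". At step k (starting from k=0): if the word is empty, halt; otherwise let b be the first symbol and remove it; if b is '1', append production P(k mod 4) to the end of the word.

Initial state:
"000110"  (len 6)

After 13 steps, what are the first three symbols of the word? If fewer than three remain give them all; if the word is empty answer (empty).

(empty)

step 0: "000110"  (len 6)
step 1: "00110"  (len 5)
step 2: "0110"  (len 4)
step 3: "110"  (len 3)
step 4: "1010"  (len 4)
step 5: "0100"  (len 4)
step 6: "100"  (len 3)
step 7: "0010"  (len 4)
step 8: "010"  (len 3)
step 9: "10"  (len 2)
step 10: "000"  (len 3)
step 11: "00"  (len 2)
step 12: "0"  (len 1)
step 13: (halted — word empty)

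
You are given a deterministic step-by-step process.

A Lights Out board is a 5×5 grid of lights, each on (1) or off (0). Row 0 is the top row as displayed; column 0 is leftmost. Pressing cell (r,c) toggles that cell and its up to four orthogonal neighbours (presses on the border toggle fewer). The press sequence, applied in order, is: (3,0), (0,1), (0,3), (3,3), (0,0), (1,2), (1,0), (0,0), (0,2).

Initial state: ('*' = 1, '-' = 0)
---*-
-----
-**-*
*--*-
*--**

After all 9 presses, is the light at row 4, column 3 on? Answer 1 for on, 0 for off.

0

k=0  ---*-
-----
-**-*
*--*-
*--**
k=1  ---*-
-----
***-*
-*-*-
---**
k=2  ****-
-*---
***-*
-*-*-
---**
k=3  **--*
-*-*-
***-*
-*-*-
---**
k=4  **--*
-*-*-
*****
-**-*
----*
k=5  ----*
**-*-
*****
-**-*
----*
k=6  --*-*
*-*--
**-**
-**-*
----*
k=7  *-*-*
-**--
-*-**
-**-*
----*
k=8  -**-*
***--
-*-**
-**-*
----*
k=9  ---**
**---
-*-**
-**-*
----*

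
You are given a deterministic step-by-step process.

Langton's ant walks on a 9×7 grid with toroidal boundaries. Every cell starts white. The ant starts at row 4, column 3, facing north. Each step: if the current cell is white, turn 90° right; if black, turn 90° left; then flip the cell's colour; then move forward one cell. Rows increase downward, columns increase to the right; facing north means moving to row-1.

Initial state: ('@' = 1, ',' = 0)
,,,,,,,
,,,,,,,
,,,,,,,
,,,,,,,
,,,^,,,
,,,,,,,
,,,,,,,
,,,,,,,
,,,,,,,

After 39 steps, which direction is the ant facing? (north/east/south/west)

east

k=0  ,,,,,,,
,,,,,,,
,,,,,,,
,,,,,,,
,,,^,,,
,,,,,,,
,,,,,,,
,,,,,,,
,,,,,,,
k=1  ,,,,,,,
,,,,,,,
,,,,,,,
,,,,,,,
,,,@>,,
,,,,,,,
,,,,,,,
,,,,,,,
,,,,,,,
k=2  ,,,,,,,
,,,,,,,
,,,,,,,
,,,,,,,
,,,@@,,
,,,,v,,
,,,,,,,
,,,,,,,
,,,,,,,
k=3  ,,,,,,,
,,,,,,,
,,,,,,,
,,,,,,,
,,,@@,,
,,,<@,,
,,,,,,,
,,,,,,,
,,,,,,,
k=4  ,,,,,,,
,,,,,,,
,,,,,,,
,,,,,,,
,,,^@,,
,,,@@,,
,,,,,,,
,,,,,,,
,,,,,,,
k=5  ,,,,,,,
,,,,,,,
,,,,,,,
,,,,,,,
,,<,@,,
,,,@@,,
,,,,,,,
,,,,,,,
,,,,,,,
k=6  ,,,,,,,
,,,,,,,
,,,,,,,
,,^,,,,
,,@,@,,
,,,@@,,
,,,,,,,
,,,,,,,
,,,,,,,
k=7  ,,,,,,,
,,,,,,,
,,,,,,,
,,@>,,,
,,@,@,,
,,,@@,,
,,,,,,,
,,,,,,,
,,,,,,,
k=8  ,,,,,,,
,,,,,,,
,,,,,,,
,,@@,,,
,,@v@,,
,,,@@,,
,,,,,,,
,,,,,,,
,,,,,,,
k=9  ,,,,,,,
,,,,,,,
,,,,,,,
,,@@,,,
,,<@@,,
,,,@@,,
,,,,,,,
,,,,,,,
,,,,,,,
k=10  ,,,,,,,
,,,,,,,
,,,,,,,
,,@@,,,
,,,@@,,
,,v@@,,
,,,,,,,
,,,,,,,
,,,,,,,
k=11  ,,,,,,,
,,,,,,,
,,,,,,,
,,@@,,,
,,,@@,,
,<@@@,,
,,,,,,,
,,,,,,,
,,,,,,,
k=12  ,,,,,,,
,,,,,,,
,,,,,,,
,,@@,,,
,^,@@,,
,@@@@,,
,,,,,,,
,,,,,,,
,,,,,,,
k=13  ,,,,,,,
,,,,,,,
,,,,,,,
,,@@,,,
,@>@@,,
,@@@@,,
,,,,,,,
,,,,,,,
,,,,,,,
k=14  ,,,,,,,
,,,,,,,
,,,,,,,
,,@@,,,
,@@@@,,
,@v@@,,
,,,,,,,
,,,,,,,
,,,,,,,
k=15  ,,,,,,,
,,,,,,,
,,,,,,,
,,@@,,,
,@@@@,,
,@,>@,,
,,,,,,,
,,,,,,,
,,,,,,,
k=16  ,,,,,,,
,,,,,,,
,,,,,,,
,,@@,,,
,@@^@,,
,@,,@,,
,,,,,,,
,,,,,,,
,,,,,,,
k=17  ,,,,,,,
,,,,,,,
,,,,,,,
,,@@,,,
,@<,@,,
,@,,@,,
,,,,,,,
,,,,,,,
,,,,,,,
k=18  ,,,,,,,
,,,,,,,
,,,,,,,
,,@@,,,
,@,,@,,
,@v,@,,
,,,,,,,
,,,,,,,
,,,,,,,
k=19  ,,,,,,,
,,,,,,,
,,,,,,,
,,@@,,,
,@,,@,,
,<@,@,,
,,,,,,,
,,,,,,,
,,,,,,,
k=20  ,,,,,,,
,,,,,,,
,,,,,,,
,,@@,,,
,@,,@,,
,,@,@,,
,v,,,,,
,,,,,,,
,,,,,,,
k=21  ,,,,,,,
,,,,,,,
,,,,,,,
,,@@,,,
,@,,@,,
,,@,@,,
<@,,,,,
,,,,,,,
,,,,,,,
k=22  ,,,,,,,
,,,,,,,
,,,,,,,
,,@@,,,
,@,,@,,
^,@,@,,
@@,,,,,
,,,,,,,
,,,,,,,
k=23  ,,,,,,,
,,,,,,,
,,,,,,,
,,@@,,,
,@,,@,,
@>@,@,,
@@,,,,,
,,,,,,,
,,,,,,,
k=24  ,,,,,,,
,,,,,,,
,,,,,,,
,,@@,,,
,@,,@,,
@@@,@,,
@v,,,,,
,,,,,,,
,,,,,,,
k=25  ,,,,,,,
,,,,,,,
,,,,,,,
,,@@,,,
,@,,@,,
@@@,@,,
@,>,,,,
,,,,,,,
,,,,,,,
k=26  ,,,,,,,
,,,,,,,
,,,,,,,
,,@@,,,
,@,,@,,
@@@,@,,
@,@,,,,
,,v,,,,
,,,,,,,
k=27  ,,,,,,,
,,,,,,,
,,,,,,,
,,@@,,,
,@,,@,,
@@@,@,,
@,@,,,,
,<@,,,,
,,,,,,,
k=28  ,,,,,,,
,,,,,,,
,,,,,,,
,,@@,,,
,@,,@,,
@@@,@,,
@^@,,,,
,@@,,,,
,,,,,,,
k=29  ,,,,,,,
,,,,,,,
,,,,,,,
,,@@,,,
,@,,@,,
@@@,@,,
@@>,,,,
,@@,,,,
,,,,,,,
k=30  ,,,,,,,
,,,,,,,
,,,,,,,
,,@@,,,
,@,,@,,
@@^,@,,
@@,,,,,
,@@,,,,
,,,,,,,
k=31  ,,,,,,,
,,,,,,,
,,,,,,,
,,@@,,,
,@,,@,,
@<,,@,,
@@,,,,,
,@@,,,,
,,,,,,,
k=32  ,,,,,,,
,,,,,,,
,,,,,,,
,,@@,,,
,@,,@,,
@,,,@,,
@v,,,,,
,@@,,,,
,,,,,,,
k=33  ,,,,,,,
,,,,,,,
,,,,,,,
,,@@,,,
,@,,@,,
@,,,@,,
@,>,,,,
,@@,,,,
,,,,,,,
k=34  ,,,,,,,
,,,,,,,
,,,,,,,
,,@@,,,
,@,,@,,
@,,,@,,
@,@,,,,
,@v,,,,
,,,,,,,
k=35  ,,,,,,,
,,,,,,,
,,,,,,,
,,@@,,,
,@,,@,,
@,,,@,,
@,@,,,,
,@,>,,,
,,,,,,,
k=36  ,,,,,,,
,,,,,,,
,,,,,,,
,,@@,,,
,@,,@,,
@,,,@,,
@,@,,,,
,@,@,,,
,,,v,,,
k=37  ,,,,,,,
,,,,,,,
,,,,,,,
,,@@,,,
,@,,@,,
@,,,@,,
@,@,,,,
,@,@,,,
,,<@,,,
k=38  ,,,,,,,
,,,,,,,
,,,,,,,
,,@@,,,
,@,,@,,
@,,,@,,
@,@,,,,
,@^@,,,
,,@@,,,
k=39  ,,,,,,,
,,,,,,,
,,,,,,,
,,@@,,,
,@,,@,,
@,,,@,,
@,@,,,,
,@@>,,,
,,@@,,,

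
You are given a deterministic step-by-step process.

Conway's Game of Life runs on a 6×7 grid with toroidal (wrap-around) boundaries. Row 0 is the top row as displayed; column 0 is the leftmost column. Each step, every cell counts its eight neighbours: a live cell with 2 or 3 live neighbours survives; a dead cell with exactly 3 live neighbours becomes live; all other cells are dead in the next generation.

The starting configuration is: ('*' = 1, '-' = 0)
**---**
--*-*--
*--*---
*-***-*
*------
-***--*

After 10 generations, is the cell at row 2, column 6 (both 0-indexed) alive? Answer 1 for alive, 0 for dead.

0

k=0  **---**
--*-*--
*--*---
*-***-*
*------
-***--*
k=1  ----***
--****-
*----**
*-***-*
----**-
--*--*-
k=2  --*---*
*--*---
*------
**-*---
-**----
---*---
k=3  --**---
**----*
*-*---*
*------
**-*---
-*-*---
k=4  ---*---
---*--*
-------
--*----
**-----
**-**--
k=5  *--*---
-------
-------
-*-----
*--*---
**-**--
k=6  *****--
-------
-------
-------
*--**--
**-**-*
k=7  ----***
-***---
-------
-------
*******
------*
k=8  *-*****
--****-
--*----
*******
*******
-**----
k=9  *-----*
-------
*------
-------
-------
-------
k=10  -------
*-----*
-------
-------
-------
-------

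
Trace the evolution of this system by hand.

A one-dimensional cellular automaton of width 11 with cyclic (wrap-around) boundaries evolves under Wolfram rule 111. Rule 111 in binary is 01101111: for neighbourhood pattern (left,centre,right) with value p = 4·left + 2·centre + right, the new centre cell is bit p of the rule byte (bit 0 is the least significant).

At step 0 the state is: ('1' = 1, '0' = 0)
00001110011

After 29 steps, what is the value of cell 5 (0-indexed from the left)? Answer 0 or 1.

[0] 00001110011
[1] 01111010111
[2] 11001111101
[3] 01011000111
[4] 11111011101
[5] 00001110111
[6] 01111011101
[7] 11001110111
[8] 01011011100
[9] 11111110101
[10] 00000011111
[11] 01111110001
[12] 11000010111
[13] 01011111100
[14] 11110000101
[15] 00010111111
[16] 01111100001
[17] 11000101111
[18] 01011111000
[19] 11110001011
[20] 00010111110
[21] 11111100010
[22] 10000101111
[23] 10111111000
[24] 11100001011
[25] 00101111110
[26] 11111000010
[27] 10001011111
[28] 10111110000
[29] 11100010111

0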